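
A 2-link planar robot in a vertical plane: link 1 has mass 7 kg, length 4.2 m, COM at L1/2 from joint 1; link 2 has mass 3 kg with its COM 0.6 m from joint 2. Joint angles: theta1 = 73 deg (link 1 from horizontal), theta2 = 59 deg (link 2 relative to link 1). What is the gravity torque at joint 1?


Horizontal distance from joint 1 to link-1 COM:
  x_c1 = (L1/2)*cos(t1) = 2.1 * 0.2924 = 0.614 m
Horizontal distance from joint 1 to link-2 COM:
  x_c2 = L1*cos(t1) + Lc2*cos(t1+t2)
       = 4.2*0.2924 + 0.6*-0.6691 = 0.8265 m
tau1 = m1*g*x_c1 + m2*g*x_c2
     = 7*9.81*0.614 + 3*9.81*0.8265
     = 42.162 + 24.3234
     = 66.4854 Nm


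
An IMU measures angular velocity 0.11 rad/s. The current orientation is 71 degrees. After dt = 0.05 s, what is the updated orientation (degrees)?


delta_theta = w * dt = 0.11 * 0.05 = 0.0055 rad
= 0.3151 deg
theta_new = 71 + 0.3151 = 71.3151 deg


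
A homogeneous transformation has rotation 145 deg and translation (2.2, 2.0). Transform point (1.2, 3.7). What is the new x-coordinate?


x' = cos(theta)*px - sin(theta)*py + tx
= -0.8192*1.2 - 0.5736*3.7 + 2.2
= -0.9052


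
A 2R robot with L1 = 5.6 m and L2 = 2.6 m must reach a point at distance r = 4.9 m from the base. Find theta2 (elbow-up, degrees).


cos(theta2) = (r^2 - L1^2 - L2^2) / (2*L1*L2)
cos(theta2) = (24.01 - 31.36 - 6.76) / 29.12
cos(theta2) = -0.484547
theta2 = 118.9828 degrees


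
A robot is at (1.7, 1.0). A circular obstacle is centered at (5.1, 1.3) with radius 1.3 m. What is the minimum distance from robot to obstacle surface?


center_dist = sqrt((1.7-5.1)^2 + (1.0-1.3)^2)
= sqrt(11.56 + 0.09)
= 3.4132
min_dist = center_dist - radius = 3.4132 - 1.3 = 2.1132 m


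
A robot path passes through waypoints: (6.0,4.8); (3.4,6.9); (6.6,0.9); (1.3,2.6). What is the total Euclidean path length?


Segment lengths:
  seg1 = sqrt((-2.6)^2 + (2.1)^2) = 3.3422
  seg2 = sqrt((3.2)^2 + (-6.0)^2) = 6.8
  seg3 = sqrt((-5.3)^2 + (1.7)^2) = 5.566
Total = 15.7081


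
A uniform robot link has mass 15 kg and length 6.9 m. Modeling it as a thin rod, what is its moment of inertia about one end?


I = (1/3) * m * L^2
= (1/3) * 15 * 6.9^2
= 0.333333 * 15 * 47.61
= 238.05 kg*m^2


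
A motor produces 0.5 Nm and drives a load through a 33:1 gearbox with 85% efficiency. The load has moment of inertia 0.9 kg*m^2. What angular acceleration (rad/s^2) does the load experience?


tau_out = tau_motor * N * eta
= 0.5 * 33 * 0.85 = 14.025 Nm
alpha = tau_out / I = 14.025 / 0.9
= 15.5833 rad/s^2


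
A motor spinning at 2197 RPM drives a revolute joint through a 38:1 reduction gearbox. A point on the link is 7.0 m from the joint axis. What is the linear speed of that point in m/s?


omega_motor = 2197 * 2*pi/60 = 230.0693 rad/s
omega_joint = omega_motor / 38 = 6.0545 rad/s
v = omega_joint * r = 6.0545 * 7.0
= 42.3812 m/s


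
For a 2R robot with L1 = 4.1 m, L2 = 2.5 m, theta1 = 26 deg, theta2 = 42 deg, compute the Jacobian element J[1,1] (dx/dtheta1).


J[1,1] = -L1*sin(t1) - L2*sin(t1+t2)
= -4.1*sin(26) - 2.5*sin(68)
= -4.1153


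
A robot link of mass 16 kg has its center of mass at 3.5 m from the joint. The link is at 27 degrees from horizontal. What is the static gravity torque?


tau = m*g*L*cos(angle)
= 16 * 9.81 * 3.5 * cos(27 deg)
= 16 * 9.81 * 3.5 * 0.891
= 489.4833 Nm


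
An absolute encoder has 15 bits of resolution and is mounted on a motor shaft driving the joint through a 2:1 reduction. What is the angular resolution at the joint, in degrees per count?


counts = 2^15 = 32768
effective counts at joint = 32768 * 2 = 65536
resolution = 360 / 65536
= 0.0055 deg/count


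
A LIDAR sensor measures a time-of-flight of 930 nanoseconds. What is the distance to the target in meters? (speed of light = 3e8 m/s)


tof = 930 ns = 9.3e-07 s
dist = c * tof / 2
= 3e8 * 9.3e-07 / 2
= 139.5 m


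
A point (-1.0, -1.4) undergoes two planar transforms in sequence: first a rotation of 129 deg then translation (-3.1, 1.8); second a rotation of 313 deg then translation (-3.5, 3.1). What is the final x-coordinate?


After transform 1:
x1 = cos(129)*-1.0 - sin(129)*-1.4 + -3.1 = -1.3827
y1 = sin(129)*-1.0 + cos(129)*-1.4 + 1.8 = 1.9039
After transform 2:
x2 = cos(313)*-1.3827 - sin(313)*1.9039 + -3.5
= -3.0506


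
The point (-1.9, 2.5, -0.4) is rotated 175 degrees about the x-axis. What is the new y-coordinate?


Rotation about x-axis: y' = y*cos(theta) - z*sin(theta)
= 2.5 * -0.9962 - -0.4 * 0.0872
= -2.4556


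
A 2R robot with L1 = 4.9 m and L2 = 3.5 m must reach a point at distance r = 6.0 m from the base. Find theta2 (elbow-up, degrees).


cos(theta2) = (r^2 - L1^2 - L2^2) / (2*L1*L2)
cos(theta2) = (36.0 - 24.01 - 12.25) / 34.3
cos(theta2) = -0.00758
theta2 = 90.4343 degrees


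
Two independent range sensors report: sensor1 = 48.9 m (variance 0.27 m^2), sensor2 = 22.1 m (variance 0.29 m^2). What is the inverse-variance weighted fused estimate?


w1 = (1/var1) / (1/var1 + 1/var2)
   = 3.7037 / (3.7037 + 3.4483) = 0.5179
w2 = 1 - w1 = 0.4821
fused = w1*s1 + w2*s2 = 25.3232 + 10.6554
= 35.9786 m


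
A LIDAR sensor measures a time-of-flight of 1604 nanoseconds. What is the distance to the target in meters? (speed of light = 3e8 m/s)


tof = 1604 ns = 1.604e-06 s
dist = c * tof / 2
= 3e8 * 1.604e-06 / 2
= 240.6 m


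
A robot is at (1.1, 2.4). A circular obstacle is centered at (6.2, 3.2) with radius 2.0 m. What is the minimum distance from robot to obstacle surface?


center_dist = sqrt((1.1-6.2)^2 + (2.4-3.2)^2)
= sqrt(26.01 + 0.64)
= 5.1624
min_dist = center_dist - radius = 5.1624 - 2.0 = 3.1624 m


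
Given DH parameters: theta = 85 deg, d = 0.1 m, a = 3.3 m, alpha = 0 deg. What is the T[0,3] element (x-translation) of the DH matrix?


T[0,3] = a * cos(theta)
= 3.3 * cos(85 deg)
= 3.3 * 0.0872
= 0.2876


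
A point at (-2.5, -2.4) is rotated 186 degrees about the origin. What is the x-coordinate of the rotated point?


x' = x*cos(theta) - y*sin(theta)
cos(186 deg) = -0.9945, sin(186 deg) = -0.1045
x' = -2.5 * -0.9945 - -2.4 * -0.1045
= 2.4863 - 0.2509
= 2.2354


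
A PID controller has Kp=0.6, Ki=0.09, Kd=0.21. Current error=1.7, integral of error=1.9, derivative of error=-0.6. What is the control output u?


u = Kp*e + Ki*int(e) + Kd*de/dt
= 0.6*1.7 + 0.09*1.9 + 0.21*(-0.6)
= 1.02 + 0.171 + -0.126
= 1.065


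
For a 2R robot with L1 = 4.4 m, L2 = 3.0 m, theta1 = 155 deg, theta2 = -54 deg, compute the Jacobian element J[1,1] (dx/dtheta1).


J[1,1] = -L1*sin(t1) - L2*sin(t1+t2)
= -4.4*sin(155) - 3.0*sin(101)
= -4.8044


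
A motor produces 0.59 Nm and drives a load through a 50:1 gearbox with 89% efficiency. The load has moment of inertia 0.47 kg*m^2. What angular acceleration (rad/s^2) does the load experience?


tau_out = tau_motor * N * eta
= 0.59 * 50 * 0.89 = 26.255 Nm
alpha = tau_out / I = 26.255 / 0.47
= 55.8617 rad/s^2


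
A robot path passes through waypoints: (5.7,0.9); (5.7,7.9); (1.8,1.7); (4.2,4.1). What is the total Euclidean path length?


Segment lengths:
  seg1 = sqrt((0.0)^2 + (7.0)^2) = 7.0
  seg2 = sqrt((-3.9)^2 + (-6.2)^2) = 7.3246
  seg3 = sqrt((2.4)^2 + (2.4)^2) = 3.3941
Total = 17.7187


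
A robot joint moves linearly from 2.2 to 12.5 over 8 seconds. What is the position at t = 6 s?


s = t/T = 6/8 = 0.75
p(t) = p0 + (pf-p0)*s
= 2.2 + (12.5 - 2.2) * 0.75
= 9.925


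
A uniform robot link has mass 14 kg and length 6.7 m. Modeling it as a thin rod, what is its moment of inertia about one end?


I = (1/3) * m * L^2
= (1/3) * 14 * 6.7^2
= 0.333333 * 14 * 44.89
= 209.4867 kg*m^2


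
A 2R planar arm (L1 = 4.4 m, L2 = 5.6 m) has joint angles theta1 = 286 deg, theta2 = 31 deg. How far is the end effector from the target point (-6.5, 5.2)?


End effector via forward kinematics:
x = L1*cos(t1) + L2*cos(t1+t2) = 5.3084
y = L1*sin(t1) + L2*sin(t1+t2) = -8.0487
Distance to target:
d = sqrt((-6.5 - 5.3084)^2 + (5.2 - -8.0487)^2)
= sqrt(139.438 + 175.5292)
= 17.7473 m


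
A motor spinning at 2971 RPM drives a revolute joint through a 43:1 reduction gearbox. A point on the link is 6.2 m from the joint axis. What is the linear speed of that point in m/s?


omega_motor = 2971 * 2*pi/60 = 311.1224 rad/s
omega_joint = omega_motor / 43 = 7.2354 rad/s
v = omega_joint * r = 7.2354 * 6.2
= 44.8595 m/s


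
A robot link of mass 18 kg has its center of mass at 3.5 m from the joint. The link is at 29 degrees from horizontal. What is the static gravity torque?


tau = m*g*L*cos(angle)
= 18 * 9.81 * 3.5 * cos(29 deg)
= 18 * 9.81 * 3.5 * 0.8746
= 540.5412 Nm


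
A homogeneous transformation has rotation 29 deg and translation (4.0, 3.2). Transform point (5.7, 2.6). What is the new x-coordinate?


x' = cos(theta)*px - sin(theta)*py + tx
= 0.8746*5.7 - 0.4848*2.6 + 4.0
= 7.7248


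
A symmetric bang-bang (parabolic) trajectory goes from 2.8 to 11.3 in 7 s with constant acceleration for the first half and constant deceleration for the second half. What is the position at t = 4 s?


Symmetric rest-to-rest: each phase covers (pf-p0)/2 in time T/2. 0.5*a*(T/2)^2 = (pf-p0)/2 => a = 4*(pf-p0)/T^2
a = 4*(11.3-2.8)/7^2 = 0.6939
t = 4 is in the deceleration phase (t > T/2).
p = pf - 0.5*a*(T-t)^2 = 11.3 - 0.5*0.6939*3^2
= 8.1776


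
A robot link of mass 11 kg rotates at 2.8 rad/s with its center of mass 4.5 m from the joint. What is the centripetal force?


F = m * omega^2 * r
= 11 * 2.8^2 * 4.5
= 11 * 7.84 * 4.5
= 388.08 N


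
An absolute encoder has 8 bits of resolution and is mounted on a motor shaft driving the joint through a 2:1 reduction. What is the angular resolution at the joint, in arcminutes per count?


counts = 2^8 = 256
effective counts at joint = 256 * 2 = 512
resolution = 360*60 / 512
= 42.1875 arcmin/count


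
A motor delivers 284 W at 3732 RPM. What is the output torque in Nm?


omega = 3732 * 2*pi/60 = 390.8141 rad/s
tau = P / omega = 284 / 390.8141
= 0.7267 Nm


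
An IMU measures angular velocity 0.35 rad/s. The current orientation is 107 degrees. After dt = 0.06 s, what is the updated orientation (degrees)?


delta_theta = w * dt = 0.35 * 0.06 = 0.021 rad
= 1.2032 deg
theta_new = 107 + 1.2032 = 108.2032 deg


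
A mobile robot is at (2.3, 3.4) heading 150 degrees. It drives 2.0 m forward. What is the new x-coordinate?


x_new = x0 + d*cos(theta)
= 2.3 + 2.0*cos(150)
= 2.3 + -1.7321
= 0.5679


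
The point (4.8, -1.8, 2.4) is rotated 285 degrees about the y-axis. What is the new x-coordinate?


Rotation about y-axis: x' = x*cos(theta) + z*sin(theta)
= 4.8 * 0.2588 + 2.4 * -0.9659
= -1.0759


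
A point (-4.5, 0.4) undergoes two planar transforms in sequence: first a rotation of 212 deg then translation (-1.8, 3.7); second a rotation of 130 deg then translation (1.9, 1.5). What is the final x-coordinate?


After transform 1:
x1 = cos(212)*-4.5 - sin(212)*0.4 + -1.8 = 2.2282
y1 = sin(212)*-4.5 + cos(212)*0.4 + 3.7 = 5.7454
After transform 2:
x2 = cos(130)*2.2282 - sin(130)*5.7454 + 1.9
= -3.9335


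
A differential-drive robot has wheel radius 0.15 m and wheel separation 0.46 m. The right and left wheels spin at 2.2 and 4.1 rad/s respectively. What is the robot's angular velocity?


vR = r*wR = 0.15*2.2 = 0.33 m/s
vL = r*wL = 0.15*4.1 = 0.615 m/s
v = (vR+vL)/2 = 0.4725 m/s
omega = (vR-vL)/L = -0.6196 rad/s
angular velocity = -0.6196 rad/s


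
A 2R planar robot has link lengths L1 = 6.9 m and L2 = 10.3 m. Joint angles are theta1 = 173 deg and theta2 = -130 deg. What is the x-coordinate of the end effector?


Convert angles to radians: theta1 = 3.0194, theta2 = -2.2689
x = L1*cos(theta1) + L2*cos(theta1+theta2)
x = -6.8486 + 7.5329
x = 0.6844


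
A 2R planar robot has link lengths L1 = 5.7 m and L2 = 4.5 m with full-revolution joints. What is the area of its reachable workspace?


r_max = L1 + L2 = 10.2 m
r_min = |L1 - L2| = 1.2 m
Area = pi*(r_max^2 - r_min^2)
= pi*(104.04 - 1.44)
= pi * 102.6
= 322.3274 m^2


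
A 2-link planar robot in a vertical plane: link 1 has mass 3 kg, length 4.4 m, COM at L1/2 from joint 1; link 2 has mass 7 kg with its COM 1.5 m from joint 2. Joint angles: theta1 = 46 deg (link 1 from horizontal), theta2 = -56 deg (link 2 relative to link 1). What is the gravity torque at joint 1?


Horizontal distance from joint 1 to link-1 COM:
  x_c1 = (L1/2)*cos(t1) = 2.2 * 0.6947 = 1.5282 m
Horizontal distance from joint 1 to link-2 COM:
  x_c2 = L1*cos(t1) + Lc2*cos(t1+t2)
       = 4.4*0.6947 + 1.5*0.9848 = 4.5337 m
tau1 = m1*g*x_c1 + m2*g*x_c2
     = 3*9.81*1.5282 + 7*9.81*4.5337
     = 44.9764 + 311.3298
     = 356.3061 Nm


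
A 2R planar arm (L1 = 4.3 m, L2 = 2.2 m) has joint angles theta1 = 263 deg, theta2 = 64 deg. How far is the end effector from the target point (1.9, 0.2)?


End effector via forward kinematics:
x = L1*cos(t1) + L2*cos(t1+t2) = 1.321
y = L1*sin(t1) + L2*sin(t1+t2) = -5.4662
Distance to target:
d = sqrt((1.9 - 1.321)^2 + (0.2 - -5.4662)^2)
= sqrt(0.3352 + 32.1053)
= 5.6957 m


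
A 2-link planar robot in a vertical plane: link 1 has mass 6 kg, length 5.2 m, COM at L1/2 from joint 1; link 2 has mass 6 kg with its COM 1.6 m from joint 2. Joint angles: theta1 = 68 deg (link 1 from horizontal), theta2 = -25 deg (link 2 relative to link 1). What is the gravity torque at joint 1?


Horizontal distance from joint 1 to link-1 COM:
  x_c1 = (L1/2)*cos(t1) = 2.6 * 0.3746 = 0.974 m
Horizontal distance from joint 1 to link-2 COM:
  x_c2 = L1*cos(t1) + Lc2*cos(t1+t2)
       = 5.2*0.3746 + 1.6*0.7314 = 3.1181 m
tau1 = m1*g*x_c1 + m2*g*x_c2
     = 6*9.81*0.974 + 6*9.81*3.1181
     = 57.3283 + 183.5326
     = 240.8609 Nm


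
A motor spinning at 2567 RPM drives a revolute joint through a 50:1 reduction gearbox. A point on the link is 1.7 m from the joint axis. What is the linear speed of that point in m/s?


omega_motor = 2567 * 2*pi/60 = 268.8156 rad/s
omega_joint = omega_motor / 50 = 5.3763 rad/s
v = omega_joint * r = 5.3763 * 1.7
= 9.1397 m/s


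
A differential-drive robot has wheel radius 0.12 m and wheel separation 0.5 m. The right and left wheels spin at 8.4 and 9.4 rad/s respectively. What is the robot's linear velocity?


vR = r*wR = 0.12*8.4 = 1.008 m/s
vL = r*wL = 0.12*9.4 = 1.128 m/s
v = (vR+vL)/2 = 1.068 m/s
omega = (vR-vL)/L = -0.24 rad/s
linear velocity = 1.068 m/s


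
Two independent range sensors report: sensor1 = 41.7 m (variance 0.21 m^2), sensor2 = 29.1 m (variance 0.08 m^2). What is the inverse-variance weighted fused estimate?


w1 = (1/var1) / (1/var1 + 1/var2)
   = 4.7619 / (4.7619 + 12.5) = 0.2759
w2 = 1 - w1 = 0.7241
fused = w1*s1 + w2*s2 = 11.5034 + 21.0724
= 32.5759 m


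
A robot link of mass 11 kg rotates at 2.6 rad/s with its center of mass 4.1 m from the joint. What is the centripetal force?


F = m * omega^2 * r
= 11 * 2.6^2 * 4.1
= 11 * 6.76 * 4.1
= 304.876 N


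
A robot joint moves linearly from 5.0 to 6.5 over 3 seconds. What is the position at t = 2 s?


s = t/T = 2/3 = 0.6667
p(t) = p0 + (pf-p0)*s
= 5.0 + (6.5 - 5.0) * 0.6667
= 6.0


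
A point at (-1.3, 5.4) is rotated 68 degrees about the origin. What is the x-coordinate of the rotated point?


x' = x*cos(theta) - y*sin(theta)
cos(68 deg) = 0.3746, sin(68 deg) = 0.9272
x' = -1.3 * 0.3746 - 5.4 * 0.9272
= -0.487 - 5.0068
= -5.4938


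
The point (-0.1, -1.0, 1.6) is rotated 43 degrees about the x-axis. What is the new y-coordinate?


Rotation about x-axis: y' = y*cos(theta) - z*sin(theta)
= -1.0 * 0.7314 - 1.6 * 0.682
= -1.8226


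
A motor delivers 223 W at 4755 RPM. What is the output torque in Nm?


omega = 4755 * 2*pi/60 = 497.9424 rad/s
tau = P / omega = 223 / 497.9424
= 0.4478 Nm


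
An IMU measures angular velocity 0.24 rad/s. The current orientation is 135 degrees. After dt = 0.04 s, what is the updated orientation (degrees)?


delta_theta = w * dt = 0.24 * 0.04 = 0.0096 rad
= 0.55 deg
theta_new = 135 + 0.55 = 135.55 deg


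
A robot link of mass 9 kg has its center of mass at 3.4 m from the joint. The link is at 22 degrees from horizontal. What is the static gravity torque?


tau = m*g*L*cos(angle)
= 9 * 9.81 * 3.4 * cos(22 deg)
= 9 * 9.81 * 3.4 * 0.9272
= 278.3276 Nm


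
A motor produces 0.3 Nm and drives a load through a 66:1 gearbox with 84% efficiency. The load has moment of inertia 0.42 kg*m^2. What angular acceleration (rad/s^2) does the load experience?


tau_out = tau_motor * N * eta
= 0.3 * 66 * 0.84 = 16.632 Nm
alpha = tau_out / I = 16.632 / 0.42
= 39.6 rad/s^2


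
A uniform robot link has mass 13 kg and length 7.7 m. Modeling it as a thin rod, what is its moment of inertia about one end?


I = (1/3) * m * L^2
= (1/3) * 13 * 7.7^2
= 0.333333 * 13 * 59.29
= 256.9233 kg*m^2


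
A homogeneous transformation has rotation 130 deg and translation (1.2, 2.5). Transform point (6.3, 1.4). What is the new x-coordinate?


x' = cos(theta)*px - sin(theta)*py + tx
= -0.6428*6.3 - 0.766*1.4 + 1.2
= -3.922


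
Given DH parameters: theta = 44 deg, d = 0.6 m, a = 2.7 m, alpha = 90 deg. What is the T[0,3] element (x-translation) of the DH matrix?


T[0,3] = a * cos(theta)
= 2.7 * cos(44 deg)
= 2.7 * 0.7193
= 1.9422


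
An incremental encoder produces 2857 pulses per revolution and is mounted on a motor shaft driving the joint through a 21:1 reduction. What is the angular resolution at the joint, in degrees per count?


counts per rev = 2857
effective counts at joint = 2857 * 21 = 59997
resolution = 360 / 59997
= 0.006 deg/count


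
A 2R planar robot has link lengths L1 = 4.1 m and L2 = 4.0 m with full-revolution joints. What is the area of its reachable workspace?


r_max = L1 + L2 = 8.1 m
r_min = |L1 - L2| = 0.1 m
Area = pi*(r_max^2 - r_min^2)
= pi*(65.61 - 0.01)
= pi * 65.6
= 206.0885 m^2


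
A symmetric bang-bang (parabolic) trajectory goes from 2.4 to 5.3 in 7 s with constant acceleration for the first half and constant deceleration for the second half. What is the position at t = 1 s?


Symmetric rest-to-rest: each phase covers (pf-p0)/2 in time T/2. 0.5*a*(T/2)^2 = (pf-p0)/2 => a = 4*(pf-p0)/T^2
a = 4*(5.3-2.4)/7^2 = 0.2367
t = 1 is in the acceleration phase (t <= T/2).
p = p0 + 0.5*a*t^2 = 2.4 + 0.5*0.2367*1^2
= 2.5184


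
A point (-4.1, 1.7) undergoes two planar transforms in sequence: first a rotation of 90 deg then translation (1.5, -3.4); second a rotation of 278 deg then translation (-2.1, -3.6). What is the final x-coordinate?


After transform 1:
x1 = cos(90)*-4.1 - sin(90)*1.7 + 1.5 = -0.2
y1 = sin(90)*-4.1 + cos(90)*1.7 + -3.4 = -7.5
After transform 2:
x2 = cos(278)*-0.2 - sin(278)*-7.5 + -2.1
= -9.5548


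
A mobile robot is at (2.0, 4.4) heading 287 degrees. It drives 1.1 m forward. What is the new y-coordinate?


y_new = y0 + d*sin(theta)
= 4.4 + 1.1*sin(287)
= 4.4 + -1.0519
= 3.3481


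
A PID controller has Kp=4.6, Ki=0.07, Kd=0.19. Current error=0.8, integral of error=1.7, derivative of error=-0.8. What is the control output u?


u = Kp*e + Ki*int(e) + Kd*de/dt
= 4.6*0.8 + 0.07*1.7 + 0.19*(-0.8)
= 3.68 + 0.119 + -0.152
= 3.647


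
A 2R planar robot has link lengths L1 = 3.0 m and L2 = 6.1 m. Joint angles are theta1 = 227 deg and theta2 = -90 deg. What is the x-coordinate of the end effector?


Convert angles to radians: theta1 = 3.9619, theta2 = -1.5708
x = L1*cos(theta1) + L2*cos(theta1+theta2)
x = -2.046 + -4.4613
x = -6.5073


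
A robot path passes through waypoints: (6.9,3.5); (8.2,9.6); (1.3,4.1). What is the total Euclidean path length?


Segment lengths:
  seg1 = sqrt((1.3)^2 + (6.1)^2) = 6.237
  seg2 = sqrt((-6.9)^2 + (-5.5)^2) = 8.8238
Total = 15.0608


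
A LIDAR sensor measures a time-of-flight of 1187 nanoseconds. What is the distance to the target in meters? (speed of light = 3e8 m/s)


tof = 1187 ns = 1.187e-06 s
dist = c * tof / 2
= 3e8 * 1.187e-06 / 2
= 178.05 m


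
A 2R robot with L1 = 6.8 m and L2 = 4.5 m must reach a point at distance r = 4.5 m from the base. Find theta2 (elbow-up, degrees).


cos(theta2) = (r^2 - L1^2 - L2^2) / (2*L1*L2)
cos(theta2) = (20.25 - 46.24 - 20.25) / 61.2
cos(theta2) = -0.755556
theta2 = 139.0739 degrees


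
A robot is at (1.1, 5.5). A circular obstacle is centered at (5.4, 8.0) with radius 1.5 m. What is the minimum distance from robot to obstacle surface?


center_dist = sqrt((1.1-5.4)^2 + (5.5-8.0)^2)
= sqrt(18.49 + 6.25)
= 4.9739
min_dist = center_dist - radius = 4.9739 - 1.5 = 3.4739 m


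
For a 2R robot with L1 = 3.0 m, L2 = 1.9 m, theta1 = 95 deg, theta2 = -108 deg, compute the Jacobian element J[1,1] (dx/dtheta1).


J[1,1] = -L1*sin(t1) - L2*sin(t1+t2)
= -3.0*sin(95) - 1.9*sin(-13)
= -2.5612


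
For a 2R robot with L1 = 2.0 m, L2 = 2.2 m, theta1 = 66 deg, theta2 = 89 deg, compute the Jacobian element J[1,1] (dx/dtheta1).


J[1,1] = -L1*sin(t1) - L2*sin(t1+t2)
= -2.0*sin(66) - 2.2*sin(155)
= -2.7569


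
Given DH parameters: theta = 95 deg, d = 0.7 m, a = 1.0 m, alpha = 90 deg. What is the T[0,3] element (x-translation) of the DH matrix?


T[0,3] = a * cos(theta)
= 1.0 * cos(95 deg)
= 1.0 * -0.0872
= -0.0872


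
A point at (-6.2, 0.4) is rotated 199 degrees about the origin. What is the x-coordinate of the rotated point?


x' = x*cos(theta) - y*sin(theta)
cos(199 deg) = -0.9455, sin(199 deg) = -0.3256
x' = -6.2 * -0.9455 - 0.4 * -0.3256
= 5.8622 - -0.1302
= 5.9924


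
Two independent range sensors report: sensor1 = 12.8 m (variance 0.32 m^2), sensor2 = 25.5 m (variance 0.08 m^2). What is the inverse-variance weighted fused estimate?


w1 = (1/var1) / (1/var1 + 1/var2)
   = 3.125 / (3.125 + 12.5) = 0.2
w2 = 1 - w1 = 0.8
fused = w1*s1 + w2*s2 = 2.56 + 20.4
= 22.96 m


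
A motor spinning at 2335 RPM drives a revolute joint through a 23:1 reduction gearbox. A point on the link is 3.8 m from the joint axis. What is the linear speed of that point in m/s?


omega_motor = 2335 * 2*pi/60 = 244.5206 rad/s
omega_joint = omega_motor / 23 = 10.6313 rad/s
v = omega_joint * r = 10.6313 * 3.8
= 40.3991 m/s


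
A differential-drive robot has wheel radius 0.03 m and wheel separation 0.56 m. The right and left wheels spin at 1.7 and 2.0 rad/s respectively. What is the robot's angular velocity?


vR = r*wR = 0.03*1.7 = 0.051 m/s
vL = r*wL = 0.03*2.0 = 0.06 m/s
v = (vR+vL)/2 = 0.0555 m/s
omega = (vR-vL)/L = -0.0161 rad/s
angular velocity = -0.0161 rad/s


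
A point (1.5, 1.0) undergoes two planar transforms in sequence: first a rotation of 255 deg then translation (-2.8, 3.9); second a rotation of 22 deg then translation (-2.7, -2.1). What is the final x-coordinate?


After transform 1:
x1 = cos(255)*1.5 - sin(255)*1.0 + -2.8 = -2.2223
y1 = sin(255)*1.5 + cos(255)*1.0 + 3.9 = 2.1923
After transform 2:
x2 = cos(22)*-2.2223 - sin(22)*2.1923 + -2.7
= -5.5817


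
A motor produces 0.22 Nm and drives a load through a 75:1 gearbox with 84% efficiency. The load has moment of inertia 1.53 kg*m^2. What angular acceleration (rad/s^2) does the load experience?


tau_out = tau_motor * N * eta
= 0.22 * 75 * 0.84 = 13.86 Nm
alpha = tau_out / I = 13.86 / 1.53
= 9.0588 rad/s^2


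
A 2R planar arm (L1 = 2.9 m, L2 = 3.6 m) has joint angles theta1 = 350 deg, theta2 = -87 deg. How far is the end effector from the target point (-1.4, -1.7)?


End effector via forward kinematics:
x = L1*cos(t1) + L2*cos(t1+t2) = 2.4172
y = L1*sin(t1) + L2*sin(t1+t2) = -4.0767
Distance to target:
d = sqrt((-1.4 - 2.4172)^2 + (-1.7 - -4.0767)^2)
= sqrt(14.5711 + 5.6489)
= 4.4967 m


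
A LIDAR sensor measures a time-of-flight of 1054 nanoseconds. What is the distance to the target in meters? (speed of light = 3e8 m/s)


tof = 1054 ns = 1.054e-06 s
dist = c * tof / 2
= 3e8 * 1.054e-06 / 2
= 158.1 m


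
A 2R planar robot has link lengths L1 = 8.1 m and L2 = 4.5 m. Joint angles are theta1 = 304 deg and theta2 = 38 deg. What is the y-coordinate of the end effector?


Convert angles to radians: theta1 = 5.3058, theta2 = 0.6632
y = L1*sin(theta1) + L2*sin(theta1+theta2)
y = -6.7152 + -1.3906
y = -8.1058


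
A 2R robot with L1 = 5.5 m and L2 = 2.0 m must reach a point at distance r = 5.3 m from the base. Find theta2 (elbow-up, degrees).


cos(theta2) = (r^2 - L1^2 - L2^2) / (2*L1*L2)
cos(theta2) = (28.09 - 30.25 - 4.0) / 22.0
cos(theta2) = -0.28
theta2 = 106.2602 degrees


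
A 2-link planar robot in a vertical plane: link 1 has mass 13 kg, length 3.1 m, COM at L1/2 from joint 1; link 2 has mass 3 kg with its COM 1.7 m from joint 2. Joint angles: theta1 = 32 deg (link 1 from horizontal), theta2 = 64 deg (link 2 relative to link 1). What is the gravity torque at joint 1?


Horizontal distance from joint 1 to link-1 COM:
  x_c1 = (L1/2)*cos(t1) = 1.55 * 0.848 = 1.3145 m
Horizontal distance from joint 1 to link-2 COM:
  x_c2 = L1*cos(t1) + Lc2*cos(t1+t2)
       = 3.1*0.848 + 1.7*-0.1045 = 2.4513 m
tau1 = m1*g*x_c1 + m2*g*x_c2
     = 13*9.81*1.3145 + 3*9.81*2.4513
     = 167.6349 + 72.1403
     = 239.7752 Nm


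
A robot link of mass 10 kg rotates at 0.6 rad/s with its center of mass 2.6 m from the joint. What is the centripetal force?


F = m * omega^2 * r
= 10 * 0.6^2 * 2.6
= 10 * 0.36 * 2.6
= 9.36 N


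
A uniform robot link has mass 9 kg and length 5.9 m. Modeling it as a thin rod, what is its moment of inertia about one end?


I = (1/3) * m * L^2
= (1/3) * 9 * 5.9^2
= 0.333333 * 9 * 34.81
= 104.43 kg*m^2


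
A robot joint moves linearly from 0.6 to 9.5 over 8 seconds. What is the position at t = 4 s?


s = t/T = 4/8 = 0.5
p(t) = p0 + (pf-p0)*s
= 0.6 + (9.5 - 0.6) * 0.5
= 5.05


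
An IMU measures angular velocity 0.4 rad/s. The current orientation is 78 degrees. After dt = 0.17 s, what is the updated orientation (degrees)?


delta_theta = w * dt = 0.4 * 0.17 = 0.068 rad
= 3.8961 deg
theta_new = 78 + 3.8961 = 81.8961 deg


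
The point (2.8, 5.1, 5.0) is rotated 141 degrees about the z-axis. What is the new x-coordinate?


Rotation about z-axis: x' = x*cos(theta) - y*sin(theta)
= 2.8 * -0.7771 - 5.1 * 0.6293
= -5.3855


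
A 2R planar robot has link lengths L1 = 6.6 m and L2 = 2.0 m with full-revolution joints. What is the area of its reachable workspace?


r_max = L1 + L2 = 8.6 m
r_min = |L1 - L2| = 4.6 m
Area = pi*(r_max^2 - r_min^2)
= pi*(73.96 - 21.16)
= pi * 52.8
= 165.8761 m^2


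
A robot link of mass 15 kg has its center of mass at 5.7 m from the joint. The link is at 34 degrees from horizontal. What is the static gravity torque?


tau = m*g*L*cos(angle)
= 15 * 9.81 * 5.7 * cos(34 deg)
= 15 * 9.81 * 5.7 * 0.829
= 695.3594 Nm


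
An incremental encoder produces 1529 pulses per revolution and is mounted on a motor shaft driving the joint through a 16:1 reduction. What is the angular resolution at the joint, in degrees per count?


counts per rev = 1529
effective counts at joint = 1529 * 16 = 24464
resolution = 360 / 24464
= 0.0147 deg/count


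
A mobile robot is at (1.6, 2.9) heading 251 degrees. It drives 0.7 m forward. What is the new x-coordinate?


x_new = x0 + d*cos(theta)
= 1.6 + 0.7*cos(251)
= 1.6 + -0.2279
= 1.3721


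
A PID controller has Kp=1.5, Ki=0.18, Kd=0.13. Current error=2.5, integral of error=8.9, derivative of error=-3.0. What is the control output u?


u = Kp*e + Ki*int(e) + Kd*de/dt
= 1.5*2.5 + 0.18*8.9 + 0.13*(-3.0)
= 3.75 + 1.602 + -0.39
= 4.962


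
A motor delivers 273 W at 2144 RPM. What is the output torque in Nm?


omega = 2144 * 2*pi/60 = 224.5192 rad/s
tau = P / omega = 273 / 224.5192
= 1.2159 Nm


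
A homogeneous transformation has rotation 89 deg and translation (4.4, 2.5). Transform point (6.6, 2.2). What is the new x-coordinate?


x' = cos(theta)*px - sin(theta)*py + tx
= 0.0175*6.6 - 0.9998*2.2 + 4.4
= 2.3155


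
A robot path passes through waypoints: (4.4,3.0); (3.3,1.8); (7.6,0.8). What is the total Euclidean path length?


Segment lengths:
  seg1 = sqrt((-1.1)^2 + (-1.2)^2) = 1.6279
  seg2 = sqrt((4.3)^2 + (-1.0)^2) = 4.4147
Total = 6.0426


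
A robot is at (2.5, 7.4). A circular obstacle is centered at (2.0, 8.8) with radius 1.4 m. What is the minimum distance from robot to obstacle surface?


center_dist = sqrt((2.5-2.0)^2 + (7.4-8.8)^2)
= sqrt(0.25 + 1.96)
= 1.4866
min_dist = center_dist - radius = 1.4866 - 1.4 = 0.0866 m


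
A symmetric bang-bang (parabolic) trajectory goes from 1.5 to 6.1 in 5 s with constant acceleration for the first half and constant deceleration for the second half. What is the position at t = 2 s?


Symmetric rest-to-rest: each phase covers (pf-p0)/2 in time T/2. 0.5*a*(T/2)^2 = (pf-p0)/2 => a = 4*(pf-p0)/T^2
a = 4*(6.1-1.5)/5^2 = 0.736
t = 2 is in the acceleration phase (t <= T/2).
p = p0 + 0.5*a*t^2 = 1.5 + 0.5*0.736*2^2
= 2.972


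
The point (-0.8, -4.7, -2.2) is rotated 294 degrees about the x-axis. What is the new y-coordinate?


Rotation about x-axis: y' = y*cos(theta) - z*sin(theta)
= -4.7 * 0.4067 - -2.2 * -0.9135
= -3.9215


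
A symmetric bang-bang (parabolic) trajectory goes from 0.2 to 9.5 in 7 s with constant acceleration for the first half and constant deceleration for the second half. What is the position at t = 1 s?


Symmetric rest-to-rest: each phase covers (pf-p0)/2 in time T/2. 0.5*a*(T/2)^2 = (pf-p0)/2 => a = 4*(pf-p0)/T^2
a = 4*(9.5-0.2)/7^2 = 0.7592
t = 1 is in the acceleration phase (t <= T/2).
p = p0 + 0.5*a*t^2 = 0.2 + 0.5*0.7592*1^2
= 0.5796


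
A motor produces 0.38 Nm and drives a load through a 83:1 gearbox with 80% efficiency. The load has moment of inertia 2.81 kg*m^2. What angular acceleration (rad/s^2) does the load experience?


tau_out = tau_motor * N * eta
= 0.38 * 83 * 0.8 = 25.232 Nm
alpha = tau_out / I = 25.232 / 2.81
= 8.9794 rad/s^2


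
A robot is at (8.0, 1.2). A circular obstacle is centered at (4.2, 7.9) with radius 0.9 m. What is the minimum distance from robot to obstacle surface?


center_dist = sqrt((8.0-4.2)^2 + (1.2-7.9)^2)
= sqrt(14.44 + 44.89)
= 7.7026
min_dist = center_dist - radius = 7.7026 - 0.9 = 6.8026 m


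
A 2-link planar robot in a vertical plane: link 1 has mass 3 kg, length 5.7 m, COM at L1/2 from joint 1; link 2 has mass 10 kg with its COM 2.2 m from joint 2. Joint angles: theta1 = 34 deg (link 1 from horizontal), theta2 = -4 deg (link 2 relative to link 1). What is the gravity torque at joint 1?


Horizontal distance from joint 1 to link-1 COM:
  x_c1 = (L1/2)*cos(t1) = 2.85 * 0.829 = 2.3628 m
Horizontal distance from joint 1 to link-2 COM:
  x_c2 = L1*cos(t1) + Lc2*cos(t1+t2)
       = 5.7*0.829 + 2.2*0.866 = 6.6308 m
tau1 = m1*g*x_c1 + m2*g*x_c2
     = 3*9.81*2.3628 + 10*9.81*6.6308
     = 69.5359 + 650.4785
     = 720.0145 Nm


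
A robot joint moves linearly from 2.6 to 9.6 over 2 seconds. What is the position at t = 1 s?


s = t/T = 1/2 = 0.5
p(t) = p0 + (pf-p0)*s
= 2.6 + (9.6 - 2.6) * 0.5
= 6.1


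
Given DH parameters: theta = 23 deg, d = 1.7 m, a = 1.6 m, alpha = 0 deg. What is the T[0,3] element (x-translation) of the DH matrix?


T[0,3] = a * cos(theta)
= 1.6 * cos(23 deg)
= 1.6 * 0.9205
= 1.4728


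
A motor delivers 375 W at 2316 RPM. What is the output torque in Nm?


omega = 2316 * 2*pi/60 = 242.531 rad/s
tau = P / omega = 375 / 242.531
= 1.5462 Nm


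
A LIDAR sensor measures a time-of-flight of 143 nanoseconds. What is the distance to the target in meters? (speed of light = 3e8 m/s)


tof = 143 ns = 1.43e-07 s
dist = c * tof / 2
= 3e8 * 1.43e-07 / 2
= 21.45 m


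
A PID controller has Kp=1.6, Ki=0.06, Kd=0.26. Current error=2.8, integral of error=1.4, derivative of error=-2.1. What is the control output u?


u = Kp*e + Ki*int(e) + Kd*de/dt
= 1.6*2.8 + 0.06*1.4 + 0.26*(-2.1)
= 4.48 + 0.084 + -0.546
= 4.018


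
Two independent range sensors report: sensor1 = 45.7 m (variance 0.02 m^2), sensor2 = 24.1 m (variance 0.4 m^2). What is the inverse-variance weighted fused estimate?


w1 = (1/var1) / (1/var1 + 1/var2)
   = 50.0 / (50.0 + 2.5) = 0.9524
w2 = 1 - w1 = 0.0476
fused = w1*s1 + w2*s2 = 43.5238 + 1.1476
= 44.6714 m


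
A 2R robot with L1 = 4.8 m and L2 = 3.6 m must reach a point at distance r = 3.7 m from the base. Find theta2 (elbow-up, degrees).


cos(theta2) = (r^2 - L1^2 - L2^2) / (2*L1*L2)
cos(theta2) = (13.69 - 23.04 - 12.96) / 34.56
cos(theta2) = -0.645544
theta2 = 130.2065 degrees


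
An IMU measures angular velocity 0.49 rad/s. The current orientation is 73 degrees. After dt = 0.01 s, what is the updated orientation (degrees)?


delta_theta = w * dt = 0.49 * 0.01 = 0.0049 rad
= 0.2807 deg
theta_new = 73 + 0.2807 = 73.2807 deg


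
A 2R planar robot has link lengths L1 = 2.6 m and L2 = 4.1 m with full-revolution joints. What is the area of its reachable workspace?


r_max = L1 + L2 = 6.7 m
r_min = |L1 - L2| = 1.5 m
Area = pi*(r_max^2 - r_min^2)
= pi*(44.89 - 2.25)
= pi * 42.64
= 133.9575 m^2


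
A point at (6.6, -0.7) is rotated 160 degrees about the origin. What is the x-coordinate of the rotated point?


x' = x*cos(theta) - y*sin(theta)
cos(160 deg) = -0.9397, sin(160 deg) = 0.342
x' = 6.6 * -0.9397 - -0.7 * 0.342
= -6.202 - -0.2394
= -5.9626


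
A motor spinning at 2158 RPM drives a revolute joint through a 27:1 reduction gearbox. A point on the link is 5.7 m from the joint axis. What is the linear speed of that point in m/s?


omega_motor = 2158 * 2*pi/60 = 225.9852 rad/s
omega_joint = omega_motor / 27 = 8.3698 rad/s
v = omega_joint * r = 8.3698 * 5.7
= 47.708 m/s


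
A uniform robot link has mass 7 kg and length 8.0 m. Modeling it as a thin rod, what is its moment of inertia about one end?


I = (1/3) * m * L^2
= (1/3) * 7 * 8.0^2
= 0.333333 * 7 * 64.0
= 149.3333 kg*m^2


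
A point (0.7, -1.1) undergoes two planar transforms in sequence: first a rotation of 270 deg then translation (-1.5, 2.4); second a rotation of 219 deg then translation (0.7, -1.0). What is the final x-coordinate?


After transform 1:
x1 = cos(270)*0.7 - sin(270)*-1.1 + -1.5 = -2.6
y1 = sin(270)*0.7 + cos(270)*-1.1 + 2.4 = 1.7
After transform 2:
x2 = cos(219)*-2.6 - sin(219)*1.7 + 0.7
= 3.7904


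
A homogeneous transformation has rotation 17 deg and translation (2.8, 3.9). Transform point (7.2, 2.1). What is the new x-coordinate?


x' = cos(theta)*px - sin(theta)*py + tx
= 0.9563*7.2 - 0.2924*2.1 + 2.8
= 9.0714


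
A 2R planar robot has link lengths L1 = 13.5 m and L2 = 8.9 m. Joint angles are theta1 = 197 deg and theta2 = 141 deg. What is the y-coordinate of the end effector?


Convert angles to radians: theta1 = 3.4383, theta2 = 2.4609
y = L1*sin(theta1) + L2*sin(theta1+theta2)
y = -3.947 + -3.334
y = -7.281


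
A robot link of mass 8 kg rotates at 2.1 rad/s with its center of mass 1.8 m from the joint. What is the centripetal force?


F = m * omega^2 * r
= 8 * 2.1^2 * 1.8
= 8 * 4.41 * 1.8
= 63.504 N


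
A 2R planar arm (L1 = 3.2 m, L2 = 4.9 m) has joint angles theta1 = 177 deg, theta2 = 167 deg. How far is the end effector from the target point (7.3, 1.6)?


End effector via forward kinematics:
x = L1*cos(t1) + L2*cos(t1+t2) = 1.5146
y = L1*sin(t1) + L2*sin(t1+t2) = -1.1831
Distance to target:
d = sqrt((7.3 - 1.5146)^2 + (1.6 - -1.1831)^2)
= sqrt(33.4712 + 7.7459)
= 6.4201 m


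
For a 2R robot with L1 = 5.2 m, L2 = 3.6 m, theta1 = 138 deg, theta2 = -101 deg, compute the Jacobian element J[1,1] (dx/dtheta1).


J[1,1] = -L1*sin(t1) - L2*sin(t1+t2)
= -5.2*sin(138) - 3.6*sin(37)
= -5.646


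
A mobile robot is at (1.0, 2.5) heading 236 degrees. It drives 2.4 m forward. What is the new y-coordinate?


y_new = y0 + d*sin(theta)
= 2.5 + 2.4*sin(236)
= 2.5 + -1.9897
= 0.5103


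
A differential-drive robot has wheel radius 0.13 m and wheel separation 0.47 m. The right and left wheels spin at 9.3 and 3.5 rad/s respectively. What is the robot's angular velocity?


vR = r*wR = 0.13*9.3 = 1.209 m/s
vL = r*wL = 0.13*3.5 = 0.455 m/s
v = (vR+vL)/2 = 0.832 m/s
omega = (vR-vL)/L = 1.6043 rad/s
angular velocity = 1.6043 rad/s


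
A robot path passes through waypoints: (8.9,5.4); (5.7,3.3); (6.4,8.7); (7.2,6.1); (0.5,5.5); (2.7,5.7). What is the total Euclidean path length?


Segment lengths:
  seg1 = sqrt((-3.2)^2 + (-2.1)^2) = 3.8275
  seg2 = sqrt((0.7)^2 + (5.4)^2) = 5.4452
  seg3 = sqrt((0.8)^2 + (-2.6)^2) = 2.7203
  seg4 = sqrt((-6.7)^2 + (-0.6)^2) = 6.7268
  seg5 = sqrt((2.2)^2 + (0.2)^2) = 2.2091
Total = 20.9289


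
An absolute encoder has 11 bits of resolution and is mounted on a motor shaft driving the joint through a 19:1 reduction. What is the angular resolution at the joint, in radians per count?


counts = 2^11 = 2048
effective counts at joint = 2048 * 19 = 38912
resolution = 2*pi / 38912
= 1.6147e-04 rad/count


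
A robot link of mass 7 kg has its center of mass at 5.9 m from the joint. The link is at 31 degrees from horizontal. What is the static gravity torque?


tau = m*g*L*cos(angle)
= 7 * 9.81 * 5.9 * cos(31 deg)
= 7 * 9.81 * 5.9 * 0.8572
= 347.2839 Nm


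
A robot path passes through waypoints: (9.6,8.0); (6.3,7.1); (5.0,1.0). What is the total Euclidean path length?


Segment lengths:
  seg1 = sqrt((-3.3)^2 + (-0.9)^2) = 3.4205
  seg2 = sqrt((-1.3)^2 + (-6.1)^2) = 6.237
Total = 9.6575


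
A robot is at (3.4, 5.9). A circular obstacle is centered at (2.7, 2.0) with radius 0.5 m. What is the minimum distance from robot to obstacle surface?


center_dist = sqrt((3.4-2.7)^2 + (5.9-2.0)^2)
= sqrt(0.49 + 15.21)
= 3.9623
min_dist = center_dist - radius = 3.9623 - 0.5 = 3.4623 m


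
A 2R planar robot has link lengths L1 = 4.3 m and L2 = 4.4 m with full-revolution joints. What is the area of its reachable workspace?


r_max = L1 + L2 = 8.7 m
r_min = |L1 - L2| = 0.1 m
Area = pi*(r_max^2 - r_min^2)
= pi*(75.69 - 0.01)
= pi * 75.68
= 237.7557 m^2


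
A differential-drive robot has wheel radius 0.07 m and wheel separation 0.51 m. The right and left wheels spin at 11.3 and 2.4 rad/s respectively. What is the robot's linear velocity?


vR = r*wR = 0.07*11.3 = 0.791 m/s
vL = r*wL = 0.07*2.4 = 0.168 m/s
v = (vR+vL)/2 = 0.4795 m/s
omega = (vR-vL)/L = 1.2216 rad/s
linear velocity = 0.4795 m/s


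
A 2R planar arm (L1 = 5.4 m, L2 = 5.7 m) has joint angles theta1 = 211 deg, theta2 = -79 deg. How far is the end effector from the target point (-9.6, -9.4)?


End effector via forward kinematics:
x = L1*cos(t1) + L2*cos(t1+t2) = -8.4427
y = L1*sin(t1) + L2*sin(t1+t2) = 1.4547
Distance to target:
d = sqrt((-9.6 - -8.4427)^2 + (-9.4 - 1.4547)^2)
= sqrt(1.3392 + 117.8249)
= 10.9162 m


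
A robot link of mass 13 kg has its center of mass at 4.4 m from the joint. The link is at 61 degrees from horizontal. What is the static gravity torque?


tau = m*g*L*cos(angle)
= 13 * 9.81 * 4.4 * cos(61 deg)
= 13 * 9.81 * 4.4 * 0.4848
= 272.0422 Nm


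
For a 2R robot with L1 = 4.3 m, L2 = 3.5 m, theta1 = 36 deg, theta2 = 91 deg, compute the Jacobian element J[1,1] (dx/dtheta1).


J[1,1] = -L1*sin(t1) - L2*sin(t1+t2)
= -4.3*sin(36) - 3.5*sin(127)
= -5.3227


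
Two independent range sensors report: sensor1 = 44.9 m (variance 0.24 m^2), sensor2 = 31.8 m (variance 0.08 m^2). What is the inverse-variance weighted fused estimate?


w1 = (1/var1) / (1/var1 + 1/var2)
   = 4.1667 / (4.1667 + 12.5) = 0.25
w2 = 1 - w1 = 0.75
fused = w1*s1 + w2*s2 = 11.225 + 23.85
= 35.075 m


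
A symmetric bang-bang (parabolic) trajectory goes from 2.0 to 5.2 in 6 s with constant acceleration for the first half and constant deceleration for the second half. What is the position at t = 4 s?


Symmetric rest-to-rest: each phase covers (pf-p0)/2 in time T/2. 0.5*a*(T/2)^2 = (pf-p0)/2 => a = 4*(pf-p0)/T^2
a = 4*(5.2-2.0)/6^2 = 0.3556
t = 4 is in the deceleration phase (t > T/2).
p = pf - 0.5*a*(T-t)^2 = 5.2 - 0.5*0.3556*2^2
= 4.4889


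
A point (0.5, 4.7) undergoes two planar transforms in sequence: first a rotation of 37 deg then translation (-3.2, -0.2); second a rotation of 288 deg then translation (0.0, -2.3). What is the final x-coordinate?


After transform 1:
x1 = cos(37)*0.5 - sin(37)*4.7 + -3.2 = -5.6292
y1 = sin(37)*0.5 + cos(37)*4.7 + -0.2 = 3.8545
After transform 2:
x2 = cos(288)*-5.6292 - sin(288)*3.8545 + 0.0
= 1.9263
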